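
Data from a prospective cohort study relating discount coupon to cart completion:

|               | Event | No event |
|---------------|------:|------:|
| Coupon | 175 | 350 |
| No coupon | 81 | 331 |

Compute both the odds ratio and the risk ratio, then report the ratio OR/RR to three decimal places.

1.205

Cells: a = 175, b = 350, c = 81, d = 331.
OR = (175·331)/(350·81) = 57925/28350 = 2.04321
Risk in exposed = 175/525 = 0.33333; risk in unexposed = 81/412 = 0.19660; RR = 1.69547
OR/RR = 2.04321 / 1.69547 = 1.20510
The outcome is not rare, so the OR lies further from 1 than the RR.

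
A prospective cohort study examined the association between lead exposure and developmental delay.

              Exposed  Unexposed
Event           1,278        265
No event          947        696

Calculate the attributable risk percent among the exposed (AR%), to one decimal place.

Reading the table with exposure as columns: a = 1278 (Exposed, case), b = 947 (Exposed, non-case), c = 265 (Unexposed, case), d = 696.
Risk in exposed = 1278/2225 = 0.57438; risk in unexposed = 265/961 = 0.27575.
RR = 0.57438/0.27575 = 2.08295
AR% = (RR − 1)/RR × 100 = (2.08295 − 1)/2.08295 × 100 = 51.9911%

52.0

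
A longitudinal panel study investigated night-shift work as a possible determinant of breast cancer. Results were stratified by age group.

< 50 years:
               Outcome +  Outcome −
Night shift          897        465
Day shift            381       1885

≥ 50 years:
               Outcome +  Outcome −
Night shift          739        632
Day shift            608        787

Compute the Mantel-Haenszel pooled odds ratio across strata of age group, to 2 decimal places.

3.60

OR_MH = Σ(aᵢdᵢ/nᵢ) / Σ(bᵢcᵢ/nᵢ), where nᵢ is the stratum total.
Stratum 1 (< 50 years): n = 3628; a·d/n = 897·1885/3628 = 466.0543; b·c/n = 465·381/3628 = 48.8327
Stratum 2 (≥ 50 years): n = 2766; a·d/n = 739·787/2766 = 210.2650; b·c/n = 632·608/2766 = 138.9212
OR_MH = (466.0543 + 210.2650) / (48.8327 + 138.9212) = 676.3193 / 187.7539 = 3.60216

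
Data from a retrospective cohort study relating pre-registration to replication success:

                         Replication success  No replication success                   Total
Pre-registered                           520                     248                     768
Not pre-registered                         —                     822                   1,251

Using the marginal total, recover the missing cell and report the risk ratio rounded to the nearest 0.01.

The missing cell is in the unexposed row: 1251 − 822 = 429.
So a = 520, b = 248, c = 429, d = 822.
RR = [a/(a+b)] / [c/(c+d)] = (520/768) / (429/1251) = 0.67708/0.34293 = 1.97443

1.97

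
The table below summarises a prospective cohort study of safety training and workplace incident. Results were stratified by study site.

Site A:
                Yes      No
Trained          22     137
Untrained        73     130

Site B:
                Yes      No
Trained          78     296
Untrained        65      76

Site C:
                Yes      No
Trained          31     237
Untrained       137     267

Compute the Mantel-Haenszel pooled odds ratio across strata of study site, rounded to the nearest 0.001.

0.280

OR_MH = Σ(aᵢdᵢ/nᵢ) / Σ(bᵢcᵢ/nᵢ), where nᵢ is the stratum total.
Stratum 1 (Site A): n = 362; a·d/n = 22·130/362 = 7.9006; b·c/n = 137·73/362 = 27.6271
Stratum 2 (Site B): n = 515; a·d/n = 78·76/515 = 11.5107; b·c/n = 296·65/515 = 37.3592
Stratum 3 (Site C): n = 672; a·d/n = 31·267/672 = 12.3170; b·c/n = 237·137/672 = 48.3170
OR_MH = (7.9006 + 11.5107 + 12.3170) / (27.6271 + 37.3592 + 48.3170) = 31.7282 / 113.3033 = 0.28003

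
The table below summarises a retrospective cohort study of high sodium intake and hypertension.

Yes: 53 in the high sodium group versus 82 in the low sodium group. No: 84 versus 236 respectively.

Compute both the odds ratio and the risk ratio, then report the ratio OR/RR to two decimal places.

1.21

From the description: a = 53, b = 84, c = 82, d = 236.
OR = (53·236)/(84·82) = 12508/6888 = 1.81591
Risk in exposed = 53/137 = 0.38686; risk in unexposed = 82/318 = 0.25786; RR = 1.50027
OR/RR = 1.81591 / 1.50027 = 1.21039
The outcome is not rare, so the OR lies further from 1 than the RR.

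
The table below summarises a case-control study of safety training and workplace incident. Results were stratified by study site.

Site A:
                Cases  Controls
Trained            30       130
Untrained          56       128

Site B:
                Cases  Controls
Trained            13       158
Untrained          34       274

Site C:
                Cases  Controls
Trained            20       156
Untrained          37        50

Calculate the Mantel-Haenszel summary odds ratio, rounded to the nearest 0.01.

0.41

OR_MH = Σ(aᵢdᵢ/nᵢ) / Σ(bᵢcᵢ/nᵢ), where nᵢ is the stratum total.
Stratum 1 (Site A): n = 344; a·d/n = 30·128/344 = 11.1628; b·c/n = 130·56/344 = 21.1628
Stratum 2 (Site B): n = 479; a·d/n = 13·274/479 = 7.4363; b·c/n = 158·34/479 = 11.2150
Stratum 3 (Site C): n = 263; a·d/n = 20·50/263 = 3.8023; b·c/n = 156·37/263 = 21.9468
OR_MH = (11.1628 + 7.4363 + 3.8023) / (21.1628 + 11.2150 + 21.9468) = 22.4014 / 54.3246 = 0.41236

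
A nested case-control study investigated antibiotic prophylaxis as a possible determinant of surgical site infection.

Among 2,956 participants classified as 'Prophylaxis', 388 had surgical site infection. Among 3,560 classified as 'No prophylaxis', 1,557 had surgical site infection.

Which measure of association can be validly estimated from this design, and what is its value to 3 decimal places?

0.194

From the description: a = 388, b = 2568, c = 1557, d = 2003.
This is a nested case-control study: participants were sampled on outcome status, so risks in the source population cannot be estimated directly — relative risk is not valid here. The odds ratio is the appropriate measure.
OR = (a·d)/(b·c) = (388 × 2003) / (2568 × 1557) = 777164 / 3998376 = 0.19437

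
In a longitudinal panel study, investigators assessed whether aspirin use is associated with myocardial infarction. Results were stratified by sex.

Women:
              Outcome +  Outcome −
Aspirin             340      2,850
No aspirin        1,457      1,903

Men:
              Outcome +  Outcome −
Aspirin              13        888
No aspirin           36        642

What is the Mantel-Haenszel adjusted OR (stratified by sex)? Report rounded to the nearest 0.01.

OR_MH = Σ(aᵢdᵢ/nᵢ) / Σ(bᵢcᵢ/nᵢ), where nᵢ is the stratum total.
Stratum 1 (Women): n = 6550; a·d/n = 340·1903/6550 = 98.7817; b·c/n = 2850·1457/6550 = 633.9618
Stratum 2 (Men): n = 1579; a·d/n = 13·642/1579 = 5.2856; b·c/n = 888·36/1579 = 20.2457
OR_MH = (98.7817 + 5.2856) / (633.9618 + 20.2457) = 104.0673 / 654.2076 = 0.15907

0.16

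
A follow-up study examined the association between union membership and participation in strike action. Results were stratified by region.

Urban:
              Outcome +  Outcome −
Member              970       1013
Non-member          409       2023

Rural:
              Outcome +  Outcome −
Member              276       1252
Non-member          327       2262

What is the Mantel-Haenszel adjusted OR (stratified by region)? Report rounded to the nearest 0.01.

3.08

OR_MH = Σ(aᵢdᵢ/nᵢ) / Σ(bᵢcᵢ/nᵢ), where nᵢ is the stratum total.
Stratum 1 (Urban): n = 4415; a·d/n = 970·2023/4415 = 444.4643; b·c/n = 1013·409/4415 = 93.8430
Stratum 2 (Rural): n = 4117; a·d/n = 276·2262/4117 = 151.6425; b·c/n = 1252·327/4117 = 99.4423
OR_MH = (444.4643 + 151.6425) / (93.8430 + 99.4423) = 596.1068 / 193.2853 = 3.08408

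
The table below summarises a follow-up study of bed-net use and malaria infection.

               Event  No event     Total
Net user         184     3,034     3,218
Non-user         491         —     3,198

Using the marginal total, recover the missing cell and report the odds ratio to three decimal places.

0.334

The missing cell is in the unexposed row: 3198 − 491 = 2707.
So a = 184, b = 3034, c = 491, d = 2707.
OR = (a·d)/(b·c) = (184 × 2707) / (3034 × 491) = 498088 / 1489694 = 0.33436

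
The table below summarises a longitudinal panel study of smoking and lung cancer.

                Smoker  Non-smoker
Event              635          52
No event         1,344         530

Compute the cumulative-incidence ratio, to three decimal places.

Reading the table with exposure as columns: a = 635 (Smoker, case), b = 1344 (Smoker, non-case), c = 52 (Non-smoker, case), d = 530.
Risk in exposed = 635/1979 = 0.32087; risk in unexposed = 52/582 = 0.08935.
RR = 0.32087 / 0.08935 = 3.59127
The risk among the exposed is 3.59 times that among the unexposed.

3.591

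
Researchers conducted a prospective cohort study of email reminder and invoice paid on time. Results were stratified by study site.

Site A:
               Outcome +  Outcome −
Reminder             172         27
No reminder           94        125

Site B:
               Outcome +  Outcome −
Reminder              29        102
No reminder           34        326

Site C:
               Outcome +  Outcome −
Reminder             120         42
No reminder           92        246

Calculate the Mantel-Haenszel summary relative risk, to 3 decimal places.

2.302

RR_MH = Σ(aᵢ·n₀ᵢ/nᵢ) / Σ(cᵢ·n₁ᵢ/nᵢ), with n₁ᵢ = aᵢ+bᵢ (exposed), n₀ᵢ = cᵢ+dᵢ (unexposed), nᵢ = n₁ᵢ+n₀ᵢ.
Stratum 1 (Site A): n₁ = 199, n₀ = 219, n = 418; a·n₀/n = 172·219/418 = 90.1148; c·n₁/n = 94·199/418 = 44.7512
Stratum 2 (Site B): n₁ = 131, n₀ = 360, n = 491; a·n₀/n = 29·360/491 = 21.2627; c·n₁/n = 34·131/491 = 9.0713
Stratum 3 (Site C): n₁ = 162, n₀ = 338, n = 500; a·n₀/n = 120·338/500 = 81.1200; c·n₁/n = 92·162/500 = 29.8080
RR_MH = (90.1148 + 21.2627 + 81.1200) / (44.7512 + 9.0713 + 29.8080) = 192.4976 / 83.6305 = 2.30176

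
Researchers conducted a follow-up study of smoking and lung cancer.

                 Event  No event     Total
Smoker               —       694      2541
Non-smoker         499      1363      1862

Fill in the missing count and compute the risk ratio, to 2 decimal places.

2.71

The missing cell is in the exposed row: 2541 − 694 = 1847.
So a = 1847, b = 694, c = 499, d = 1363.
RR = [a/(a+b)] / [c/(c+d)] = (1847/2541) / (499/1862) = 0.72688/0.26799 = 2.71232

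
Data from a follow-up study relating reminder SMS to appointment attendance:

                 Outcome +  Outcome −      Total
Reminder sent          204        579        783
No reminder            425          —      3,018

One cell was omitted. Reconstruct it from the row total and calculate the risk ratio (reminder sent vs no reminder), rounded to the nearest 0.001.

1.850

The missing cell is in the unexposed row: 3018 − 425 = 2593.
So a = 204, b = 579, c = 425, d = 2593.
RR = [a/(a+b)] / [c/(c+d)] = (204/783) / (425/3018) = 0.26054/0.14082 = 1.85011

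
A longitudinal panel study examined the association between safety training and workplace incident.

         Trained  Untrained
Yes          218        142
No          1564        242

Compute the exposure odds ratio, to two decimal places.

0.24

Reading the table with exposure as columns: a = 218 (Trained, case), b = 1564 (Trained, non-case), c = 142 (Untrained, case), d = 242.
OR = (a·d)/(b·c) = (218 × 242) / (1564 × 142) = 52756 / 222088 = 0.23755
Exposure is associated with lower odds of workplace incident (OR = 0.24 < 1).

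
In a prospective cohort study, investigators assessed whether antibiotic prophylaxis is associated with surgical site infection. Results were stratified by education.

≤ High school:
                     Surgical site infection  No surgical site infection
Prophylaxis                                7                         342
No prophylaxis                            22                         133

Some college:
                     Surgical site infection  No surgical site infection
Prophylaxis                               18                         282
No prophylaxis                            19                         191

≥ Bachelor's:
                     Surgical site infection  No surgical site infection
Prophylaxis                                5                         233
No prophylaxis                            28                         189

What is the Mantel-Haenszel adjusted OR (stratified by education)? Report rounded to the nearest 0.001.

OR_MH = Σ(aᵢdᵢ/nᵢ) / Σ(bᵢcᵢ/nᵢ), where nᵢ is the stratum total.
Stratum 1 (≤ High school): n = 504; a·d/n = 7·133/504 = 1.8472; b·c/n = 342·22/504 = 14.9286
Stratum 2 (Some college): n = 510; a·d/n = 18·191/510 = 6.7412; b·c/n = 282·19/510 = 10.5059
Stratum 3 (≥ Bachelor's): n = 455; a·d/n = 5·189/455 = 2.0769; b·c/n = 233·28/455 = 14.3385
OR_MH = (1.8472 + 6.7412 + 2.0769) / (14.9286 + 10.5059 + 14.3385) = 10.6653 / 39.7729 = 0.26816

0.268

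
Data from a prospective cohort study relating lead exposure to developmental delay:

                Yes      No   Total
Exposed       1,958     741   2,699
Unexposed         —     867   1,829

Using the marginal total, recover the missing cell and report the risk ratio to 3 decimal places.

The missing cell is in the unexposed row: 1829 − 867 = 962.
So a = 1958, b = 741, c = 962, d = 867.
RR = [a/(a+b)] / [c/(c+d)] = (1958/2699) / (962/1829) = 0.72545/0.52597 = 1.37927

1.379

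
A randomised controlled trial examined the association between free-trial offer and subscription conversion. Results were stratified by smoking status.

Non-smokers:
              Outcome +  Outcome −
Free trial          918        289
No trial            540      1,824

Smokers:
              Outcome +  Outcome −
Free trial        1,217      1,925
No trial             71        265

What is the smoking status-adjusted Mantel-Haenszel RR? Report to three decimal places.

RR_MH = Σ(aᵢ·n₀ᵢ/nᵢ) / Σ(cᵢ·n₁ᵢ/nᵢ), with n₁ᵢ = aᵢ+bᵢ (exposed), n₀ᵢ = cᵢ+dᵢ (unexposed), nᵢ = n₁ᵢ+n₀ᵢ.
Stratum 1 (Non-smokers): n₁ = 1207, n₀ = 2364, n = 3571; a·n₀/n = 918·2364/3571 = 607.7155; c·n₁/n = 540·1207/3571 = 182.5203
Stratum 2 (Smokers): n₁ = 3142, n₀ = 336, n = 3478; a·n₀/n = 1217·336/3478 = 117.5710; c·n₁/n = 71·3142/3478 = 64.1409
RR_MH = (607.7155 + 117.5710) / (182.5203 + 64.1409) = 725.2865 / 246.6612 = 2.94042

2.940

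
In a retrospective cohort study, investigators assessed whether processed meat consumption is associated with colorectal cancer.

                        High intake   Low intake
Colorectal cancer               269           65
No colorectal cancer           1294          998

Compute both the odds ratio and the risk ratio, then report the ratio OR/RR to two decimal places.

Reading the table with exposure as columns: a = 269 (High intake, case), b = 1294 (High intake, non-case), c = 65 (Low intake, case), d = 998.
OR = (269·998)/(1294·65) = 268462/84110 = 3.19180
Risk in exposed = 269/1563 = 0.17210; risk in unexposed = 65/1063 = 0.06115; RR = 2.81458
OR/RR = 3.19180 / 2.81458 = 1.13402
The outcome is not rare, so the OR lies further from 1 than the RR.

1.13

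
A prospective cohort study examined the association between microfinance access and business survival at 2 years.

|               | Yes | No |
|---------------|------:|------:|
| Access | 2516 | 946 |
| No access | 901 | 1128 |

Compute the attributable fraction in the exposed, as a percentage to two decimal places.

Cells: a = 2516, b = 946, c = 901, d = 1128.
Risk in exposed = 2516/3462 = 0.72675; risk in unexposed = 901/2029 = 0.44406.
RR = 0.72675/0.44406 = 1.63659
AR% = (RR − 1)/RR × 100 = (1.63659 − 1)/1.63659 × 100 = 38.8975%

38.90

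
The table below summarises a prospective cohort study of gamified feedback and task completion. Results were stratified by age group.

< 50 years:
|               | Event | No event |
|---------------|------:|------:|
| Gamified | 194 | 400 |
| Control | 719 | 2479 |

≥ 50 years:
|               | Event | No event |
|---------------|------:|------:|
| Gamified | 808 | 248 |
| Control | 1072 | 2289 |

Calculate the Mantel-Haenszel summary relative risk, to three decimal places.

RR_MH = Σ(aᵢ·n₀ᵢ/nᵢ) / Σ(cᵢ·n₁ᵢ/nᵢ), with n₁ᵢ = aᵢ+bᵢ (exposed), n₀ᵢ = cᵢ+dᵢ (unexposed), nᵢ = n₁ᵢ+n₀ᵢ.
Stratum 1 (< 50 years): n₁ = 594, n₀ = 3198, n = 3792; a·n₀/n = 194·3198/3792 = 163.6108; c·n₁/n = 719·594/3792 = 112.6282
Stratum 2 (≥ 50 years): n₁ = 1056, n₀ = 3361, n = 4417; a·n₀/n = 808·3361/4417 = 614.8264; c·n₁/n = 1072·1056/4417 = 256.2898
RR_MH = (163.6108 + 614.8264) / (112.6282 + 256.2898) = 778.4371 / 368.9180 = 2.11005

2.110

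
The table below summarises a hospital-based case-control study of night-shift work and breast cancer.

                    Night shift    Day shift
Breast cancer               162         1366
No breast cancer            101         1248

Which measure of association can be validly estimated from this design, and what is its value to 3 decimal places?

Reading the table with exposure as columns: a = 162 (Night shift, case), b = 101 (Night shift, non-case), c = 1366 (Day shift, case), d = 1248.
This is a hospital-based case-control study: participants were sampled on outcome status, so risks in the source population cannot be estimated directly — relative risk is not valid here. The odds ratio is the appropriate measure.
OR = (a·d)/(b·c) = (162 × 1248) / (101 × 1366) = 202176 / 137966 = 1.46540

1.465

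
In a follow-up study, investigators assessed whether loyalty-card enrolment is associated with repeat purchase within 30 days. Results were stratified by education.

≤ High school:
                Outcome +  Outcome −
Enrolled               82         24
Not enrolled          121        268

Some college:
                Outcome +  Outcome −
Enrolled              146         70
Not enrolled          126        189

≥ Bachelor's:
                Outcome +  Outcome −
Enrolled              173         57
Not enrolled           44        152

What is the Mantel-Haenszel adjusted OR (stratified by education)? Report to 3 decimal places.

5.574

OR_MH = Σ(aᵢdᵢ/nᵢ) / Σ(bᵢcᵢ/nᵢ), where nᵢ is the stratum total.
Stratum 1 (≤ High school): n = 495; a·d/n = 82·268/495 = 44.3960; b·c/n = 24·121/495 = 5.8667
Stratum 2 (Some college): n = 531; a·d/n = 146·189/531 = 51.9661; b·c/n = 70·126/531 = 16.6102
Stratum 3 (≥ Bachelor's): n = 426; a·d/n = 173·152/426 = 61.7277; b·c/n = 57·44/426 = 5.8873
OR_MH = (44.3960 + 51.9661 + 61.7277) / (5.8667 + 16.6102 + 5.8873) = 158.0898 / 28.3642 = 5.57357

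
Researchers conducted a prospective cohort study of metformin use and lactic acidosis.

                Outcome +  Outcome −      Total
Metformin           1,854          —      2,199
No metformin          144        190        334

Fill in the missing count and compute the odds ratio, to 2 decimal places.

The missing cell is in the exposed row: 2199 − 1854 = 345.
So a = 1854, b = 345, c = 144, d = 190.
OR = (a·d)/(b·c) = (1854 × 190) / (345 × 144) = 352260 / 49680 = 7.09058

7.09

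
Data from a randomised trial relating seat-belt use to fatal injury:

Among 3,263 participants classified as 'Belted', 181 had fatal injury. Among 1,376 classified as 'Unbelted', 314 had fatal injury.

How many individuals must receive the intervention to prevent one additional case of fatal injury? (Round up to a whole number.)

6

Risk in treated group = 181/3263 = 0.05547; risk in control = 314/1376 = 0.22820.
Absolute risk reduction = 0.22820 − 0.05547 = 0.17273
NNT = 1 / ARR = 1 / 0.17273 = 5.789 → round up → 6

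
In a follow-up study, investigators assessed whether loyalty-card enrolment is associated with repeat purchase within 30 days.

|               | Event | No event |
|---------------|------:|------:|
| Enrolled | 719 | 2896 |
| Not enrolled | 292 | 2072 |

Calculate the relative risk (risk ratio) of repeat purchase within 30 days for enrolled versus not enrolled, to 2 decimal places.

Cells: a = 719, b = 2896, c = 292, d = 2072.
Risk in exposed = 719/3615 = 0.19889; risk in unexposed = 292/2364 = 0.12352.
RR = 0.19889 / 0.12352 = 1.61022
The risk among the exposed is 1.61 times that among the unexposed.

1.61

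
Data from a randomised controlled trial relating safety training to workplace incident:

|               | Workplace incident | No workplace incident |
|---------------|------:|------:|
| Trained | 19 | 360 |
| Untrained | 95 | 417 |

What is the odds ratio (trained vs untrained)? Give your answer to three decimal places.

Cells: a = 19, b = 360, c = 95, d = 417.
OR = (a·d)/(b·c) = (19 × 417) / (360 × 95) = 7923 / 34200 = 0.23167
Exposure is associated with lower odds of workplace incident (OR = 0.23 < 1).

0.232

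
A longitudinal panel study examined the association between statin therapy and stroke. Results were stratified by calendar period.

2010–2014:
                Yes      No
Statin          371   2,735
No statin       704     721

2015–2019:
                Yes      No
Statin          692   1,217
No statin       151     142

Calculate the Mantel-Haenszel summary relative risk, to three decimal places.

RR_MH = Σ(aᵢ·n₀ᵢ/nᵢ) / Σ(cᵢ·n₁ᵢ/nᵢ), with n₁ᵢ = aᵢ+bᵢ (exposed), n₀ᵢ = cᵢ+dᵢ (unexposed), nᵢ = n₁ᵢ+n₀ᵢ.
Stratum 1 (2010–2014): n₁ = 3106, n₀ = 1425, n = 4531; a·n₀/n = 371·1425/4531 = 116.6795; c·n₁/n = 704·3106/4531 = 482.5919
Stratum 2 (2015–2019): n₁ = 1909, n₀ = 293, n = 2202; a·n₀/n = 692·293/2202 = 92.0781; c·n₁/n = 151·1909/2202 = 130.9078
RR_MH = (116.6795 + 92.0781) / (482.5919 + 130.9078) = 208.7577 / 613.4997 = 0.34027

0.340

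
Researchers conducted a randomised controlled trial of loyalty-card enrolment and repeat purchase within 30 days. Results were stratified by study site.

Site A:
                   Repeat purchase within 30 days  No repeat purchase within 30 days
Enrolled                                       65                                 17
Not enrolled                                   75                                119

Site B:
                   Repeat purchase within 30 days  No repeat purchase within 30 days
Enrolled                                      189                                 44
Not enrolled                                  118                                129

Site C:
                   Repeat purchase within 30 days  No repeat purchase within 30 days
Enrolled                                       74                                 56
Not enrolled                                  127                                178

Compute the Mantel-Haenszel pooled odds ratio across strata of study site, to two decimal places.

3.43

OR_MH = Σ(aᵢdᵢ/nᵢ) / Σ(bᵢcᵢ/nᵢ), where nᵢ is the stratum total.
Stratum 1 (Site A): n = 276; a·d/n = 65·119/276 = 28.0254; b·c/n = 17·75/276 = 4.6196
Stratum 2 (Site B): n = 480; a·d/n = 189·129/480 = 50.7938; b·c/n = 44·118/480 = 10.8167
Stratum 3 (Site C): n = 435; a·d/n = 74·178/435 = 30.2805; b·c/n = 56·127/435 = 16.3494
OR_MH = (28.0254 + 50.7938 + 30.2805) / (4.6196 + 10.8167 + 16.3494) = 109.0996 / 31.7857 = 3.43235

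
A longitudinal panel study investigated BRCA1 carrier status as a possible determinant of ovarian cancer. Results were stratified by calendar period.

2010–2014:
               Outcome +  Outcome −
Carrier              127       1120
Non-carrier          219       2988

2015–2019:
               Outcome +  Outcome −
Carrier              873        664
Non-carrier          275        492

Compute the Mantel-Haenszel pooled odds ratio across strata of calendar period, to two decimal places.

OR_MH = Σ(aᵢdᵢ/nᵢ) / Σ(bᵢcᵢ/nᵢ), where nᵢ is the stratum total.
Stratum 1 (2010–2014): n = 4454; a·d/n = 127·2988/4454 = 85.1989; b·c/n = 1120·219/4454 = 55.0696
Stratum 2 (2015–2019): n = 2304; a·d/n = 873·492/2304 = 186.4219; b·c/n = 664·275/2304 = 79.2535
OR_MH = (85.1989 + 186.4219) / (55.0696 + 79.2535) = 271.6208 / 134.3231 = 2.02215

2.02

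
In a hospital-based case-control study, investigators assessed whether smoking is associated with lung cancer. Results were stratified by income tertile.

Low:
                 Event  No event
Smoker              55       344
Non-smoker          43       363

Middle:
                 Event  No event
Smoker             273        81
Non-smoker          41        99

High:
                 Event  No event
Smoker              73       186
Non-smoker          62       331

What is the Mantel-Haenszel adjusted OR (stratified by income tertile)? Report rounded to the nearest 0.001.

2.725

OR_MH = Σ(aᵢdᵢ/nᵢ) / Σ(bᵢcᵢ/nᵢ), where nᵢ is the stratum total.
Stratum 1 (Low): n = 805; a·d/n = 55·363/805 = 24.8012; b·c/n = 344·43/805 = 18.3752
Stratum 2 (Middle): n = 494; a·d/n = 273·99/494 = 54.7105; b·c/n = 81·41/494 = 6.7227
Stratum 3 (High): n = 652; a·d/n = 73·331/652 = 37.0598; b·c/n = 186·62/652 = 17.6871
OR_MH = (24.8012 + 54.7105 + 37.0598) / (18.3752 + 6.7227 + 17.6871) = 116.5716 / 42.7849 = 2.72459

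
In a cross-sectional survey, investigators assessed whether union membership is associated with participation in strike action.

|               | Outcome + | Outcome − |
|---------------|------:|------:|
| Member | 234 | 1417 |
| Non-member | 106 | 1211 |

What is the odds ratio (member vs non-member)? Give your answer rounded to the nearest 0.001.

Cells: a = 234, b = 1417, c = 106, d = 1211.
OR = (a·d)/(b·c) = (234 × 1211) / (1417 × 106) = 283374 / 150202 = 1.88662
The odds of participation in strike action are about 1.89 times as high in the member group.

1.887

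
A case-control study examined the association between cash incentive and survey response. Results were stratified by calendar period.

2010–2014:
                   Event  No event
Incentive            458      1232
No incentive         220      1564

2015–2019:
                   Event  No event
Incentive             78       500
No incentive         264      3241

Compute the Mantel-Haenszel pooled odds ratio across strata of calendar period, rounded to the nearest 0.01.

2.43

OR_MH = Σ(aᵢdᵢ/nᵢ) / Σ(bᵢcᵢ/nᵢ), where nᵢ is the stratum total.
Stratum 1 (2010–2014): n = 3474; a·d/n = 458·1564/3474 = 206.1923; b·c/n = 1232·220/3474 = 78.0196
Stratum 2 (2015–2019): n = 4083; a·d/n = 78·3241/4083 = 61.9148; b·c/n = 500·264/4083 = 32.3292
OR_MH = (206.1923 + 61.9148) / (78.0196 + 32.3292) = 268.1071 / 110.3487 = 2.42963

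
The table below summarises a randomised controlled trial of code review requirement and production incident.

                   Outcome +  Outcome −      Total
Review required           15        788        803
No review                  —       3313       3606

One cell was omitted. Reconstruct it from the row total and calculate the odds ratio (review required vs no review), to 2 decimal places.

The missing cell is in the unexposed row: 3606 − 3313 = 293.
So a = 15, b = 788, c = 293, d = 3313.
OR = (a·d)/(b·c) = (15 × 3313) / (788 × 293) = 49695 / 230884 = 0.21524

0.22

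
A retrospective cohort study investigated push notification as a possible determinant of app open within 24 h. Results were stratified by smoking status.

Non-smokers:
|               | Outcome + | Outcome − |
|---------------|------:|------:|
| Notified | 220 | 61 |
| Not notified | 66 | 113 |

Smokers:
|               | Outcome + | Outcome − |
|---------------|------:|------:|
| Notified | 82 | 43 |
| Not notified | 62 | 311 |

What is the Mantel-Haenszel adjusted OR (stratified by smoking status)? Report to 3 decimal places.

7.462

OR_MH = Σ(aᵢdᵢ/nᵢ) / Σ(bᵢcᵢ/nᵢ), where nᵢ is the stratum total.
Stratum 1 (Non-smokers): n = 460; a·d/n = 220·113/460 = 54.0435; b·c/n = 61·66/460 = 8.7522
Stratum 2 (Smokers): n = 498; a·d/n = 82·311/498 = 51.2088; b·c/n = 43·62/498 = 5.3534
OR_MH = (54.0435 + 51.2088) / (8.7522 + 5.3534) = 105.2523 / 14.1056 = 7.46175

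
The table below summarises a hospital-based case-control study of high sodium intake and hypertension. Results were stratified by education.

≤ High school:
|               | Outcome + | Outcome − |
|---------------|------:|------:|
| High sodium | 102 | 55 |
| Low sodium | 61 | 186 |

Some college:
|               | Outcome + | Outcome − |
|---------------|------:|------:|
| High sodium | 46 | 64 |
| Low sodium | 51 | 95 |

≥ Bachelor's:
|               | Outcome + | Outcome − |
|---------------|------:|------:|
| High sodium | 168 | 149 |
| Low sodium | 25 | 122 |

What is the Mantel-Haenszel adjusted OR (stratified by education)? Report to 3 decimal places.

3.721

OR_MH = Σ(aᵢdᵢ/nᵢ) / Σ(bᵢcᵢ/nᵢ), where nᵢ is the stratum total.
Stratum 1 (≤ High school): n = 404; a·d/n = 102·186/404 = 46.9604; b·c/n = 55·61/404 = 8.3045
Stratum 2 (Some college): n = 256; a·d/n = 46·95/256 = 17.0703; b·c/n = 64·51/256 = 12.7500
Stratum 3 (≥ Bachelor's): n = 464; a·d/n = 168·122/464 = 44.1724; b·c/n = 149·25/464 = 8.0280
OR_MH = (46.9604 + 17.0703 + 44.1724) / (8.3045 + 12.7500 + 8.0280) = 108.2031 / 29.0825 = 3.72056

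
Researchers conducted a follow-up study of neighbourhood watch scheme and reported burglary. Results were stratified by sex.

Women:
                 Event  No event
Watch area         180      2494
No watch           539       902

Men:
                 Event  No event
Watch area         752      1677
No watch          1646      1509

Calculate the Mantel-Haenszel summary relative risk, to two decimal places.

RR_MH = Σ(aᵢ·n₀ᵢ/nᵢ) / Σ(cᵢ·n₁ᵢ/nᵢ), with n₁ᵢ = aᵢ+bᵢ (exposed), n₀ᵢ = cᵢ+dᵢ (unexposed), nᵢ = n₁ᵢ+n₀ᵢ.
Stratum 1 (Women): n₁ = 2674, n₀ = 1441, n = 4115; a·n₀/n = 180·1441/4115 = 63.0328; c·n₁/n = 539·2674/4115 = 350.2518
Stratum 2 (Men): n₁ = 2429, n₀ = 3155, n = 5584; a·n₀/n = 752·3155/5584 = 424.8854; c·n₁/n = 1646·2429/5584 = 715.9982
RR_MH = (63.0328 + 424.8854) / (350.2518 + 715.9982) = 487.9182 / 1066.2500 = 0.45760

0.46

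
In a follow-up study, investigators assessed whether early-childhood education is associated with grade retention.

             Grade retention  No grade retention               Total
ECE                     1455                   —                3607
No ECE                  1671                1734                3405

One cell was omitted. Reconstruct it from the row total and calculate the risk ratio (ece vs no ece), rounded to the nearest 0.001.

The missing cell is in the exposed row: 3607 − 1455 = 2152.
So a = 1455, b = 2152, c = 1671, d = 1734.
RR = [a/(a+b)] / [c/(c+d)] = (1455/3607) / (1671/3405) = 0.40338/0.49075 = 0.82197

0.822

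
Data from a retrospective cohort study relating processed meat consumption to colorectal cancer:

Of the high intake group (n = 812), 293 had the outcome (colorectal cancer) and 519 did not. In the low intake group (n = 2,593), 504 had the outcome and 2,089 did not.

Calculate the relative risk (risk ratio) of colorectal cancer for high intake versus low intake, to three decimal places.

1.856

From the description: a = 293, b = 519, c = 504, d = 2089.
Risk in exposed = 293/812 = 0.36084; risk in unexposed = 504/2593 = 0.19437.
RR = 0.36084 / 0.19437 = 1.85645
The risk among the exposed is 1.86 times that among the unexposed.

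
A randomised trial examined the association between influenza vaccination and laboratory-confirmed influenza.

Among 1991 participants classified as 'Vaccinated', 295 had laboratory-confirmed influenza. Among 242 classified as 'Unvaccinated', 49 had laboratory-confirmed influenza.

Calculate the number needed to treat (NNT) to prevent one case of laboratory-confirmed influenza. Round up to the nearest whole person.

19

Risk in treated group = 295/1991 = 0.14817; risk in control = 49/242 = 0.20248.
Absolute risk reduction = 0.20248 − 0.14817 = 0.05431
NNT = 1 / ARR = 1 / 0.05431 = 18.412 → round up → 19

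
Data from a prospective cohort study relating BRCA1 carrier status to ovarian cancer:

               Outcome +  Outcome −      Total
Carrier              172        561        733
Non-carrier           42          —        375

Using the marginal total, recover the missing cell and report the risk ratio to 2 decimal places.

2.10

The missing cell is in the unexposed row: 375 − 42 = 333.
So a = 172, b = 561, c = 42, d = 333.
RR = [a/(a+b)] / [c/(c+d)] = (172/733) / (42/375) = 0.23465/0.11200 = 2.09511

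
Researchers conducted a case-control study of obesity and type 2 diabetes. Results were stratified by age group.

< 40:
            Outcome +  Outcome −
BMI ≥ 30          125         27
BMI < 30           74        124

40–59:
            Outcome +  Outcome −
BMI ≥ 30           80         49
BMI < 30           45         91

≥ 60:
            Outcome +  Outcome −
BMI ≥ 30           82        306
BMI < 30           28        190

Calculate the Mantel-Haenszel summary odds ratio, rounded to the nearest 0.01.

OR_MH = Σ(aᵢdᵢ/nᵢ) / Σ(bᵢcᵢ/nᵢ), where nᵢ is the stratum total.
Stratum 1 (< 40): n = 350; a·d/n = 125·124/350 = 44.2857; b·c/n = 27·74/350 = 5.7086
Stratum 2 (40–59): n = 265; a·d/n = 80·91/265 = 27.4717; b·c/n = 49·45/265 = 8.3208
Stratum 3 (≥ 60): n = 606; a·d/n = 82·190/606 = 25.7096; b·c/n = 306·28/606 = 14.1386
OR_MH = (44.2857 + 27.4717 + 25.7096) / (5.7086 + 8.3208 + 14.1386) = 97.4670 / 28.1679 = 3.46021

3.46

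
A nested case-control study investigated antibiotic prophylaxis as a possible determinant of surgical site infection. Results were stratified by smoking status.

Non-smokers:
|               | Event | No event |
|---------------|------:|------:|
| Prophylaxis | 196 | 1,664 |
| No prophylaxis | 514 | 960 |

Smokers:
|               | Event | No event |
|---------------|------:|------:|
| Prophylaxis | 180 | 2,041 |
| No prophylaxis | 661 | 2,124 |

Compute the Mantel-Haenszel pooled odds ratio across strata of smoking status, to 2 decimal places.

OR_MH = Σ(aᵢdᵢ/nᵢ) / Σ(bᵢcᵢ/nᵢ), where nᵢ is the stratum total.
Stratum 1 (Non-smokers): n = 3334; a·d/n = 196·960/3334 = 56.4367; b·c/n = 1664·514/3334 = 256.5375
Stratum 2 (Smokers): n = 5006; a·d/n = 180·2124/5006 = 76.3724; b·c/n = 2041·661/5006 = 269.4968
OR_MH = (56.4367 + 76.3724) / (256.5375 + 269.4968) = 132.8091 / 526.0343 = 0.25247

0.25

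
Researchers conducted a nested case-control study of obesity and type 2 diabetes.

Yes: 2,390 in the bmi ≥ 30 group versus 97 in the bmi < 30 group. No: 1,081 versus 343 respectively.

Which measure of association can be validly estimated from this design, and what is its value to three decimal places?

7.818

From the description: a = 2390, b = 1081, c = 97, d = 343.
This is a nested case-control study: participants were sampled on outcome status, so risks in the source population cannot be estimated directly — relative risk is not valid here. The odds ratio is the appropriate measure.
OR = (a·d)/(b·c) = (2390 × 343) / (1081 × 97) = 819770 / 104857 = 7.81798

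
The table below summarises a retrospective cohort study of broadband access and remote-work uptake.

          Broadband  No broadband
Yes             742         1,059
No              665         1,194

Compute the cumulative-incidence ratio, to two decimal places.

1.12

Reading the table with exposure as columns: a = 742 (Broadband, case), b = 665 (Broadband, non-case), c = 1059 (No broadband, case), d = 1194.
Risk in exposed = 742/1407 = 0.52736; risk in unexposed = 1059/2253 = 0.47004.
RR = 0.52736 / 0.47004 = 1.12195
The risk among the exposed is 1.12 times that among the unexposed.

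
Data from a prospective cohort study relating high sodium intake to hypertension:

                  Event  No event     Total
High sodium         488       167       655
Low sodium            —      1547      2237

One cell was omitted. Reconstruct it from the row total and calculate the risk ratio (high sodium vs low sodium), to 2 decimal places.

The missing cell is in the unexposed row: 2237 − 1547 = 690.
So a = 488, b = 167, c = 690, d = 1547.
RR = [a/(a+b)] / [c/(c+d)] = (488/655) / (690/2237) = 0.74504/0.30845 = 2.41544

2.42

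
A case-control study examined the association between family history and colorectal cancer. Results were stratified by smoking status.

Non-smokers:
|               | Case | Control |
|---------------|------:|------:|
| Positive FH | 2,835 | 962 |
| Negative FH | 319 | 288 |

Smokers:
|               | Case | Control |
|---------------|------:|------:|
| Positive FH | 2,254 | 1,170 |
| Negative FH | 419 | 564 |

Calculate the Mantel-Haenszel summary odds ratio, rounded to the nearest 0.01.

OR_MH = Σ(aᵢdᵢ/nᵢ) / Σ(bᵢcᵢ/nᵢ), where nᵢ is the stratum total.
Stratum 1 (Non-smokers): n = 4404; a·d/n = 2835·288/4404 = 185.3951; b·c/n = 962·319/4404 = 69.6817
Stratum 2 (Smokers): n = 4407; a·d/n = 2254·564/4407 = 288.4629; b·c/n = 1170·419/4407 = 111.2389
OR_MH = (185.3951 + 288.4629) / (69.6817 + 111.2389) = 473.8580 / 180.9206 = 2.61915

2.62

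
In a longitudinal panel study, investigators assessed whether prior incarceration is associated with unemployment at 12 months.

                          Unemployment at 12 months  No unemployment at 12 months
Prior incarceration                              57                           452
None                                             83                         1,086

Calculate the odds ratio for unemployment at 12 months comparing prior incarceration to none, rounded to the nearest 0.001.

1.650

Cells: a = 57, b = 452, c = 83, d = 1086.
OR = (a·d)/(b·c) = (57 × 1086) / (452 × 83) = 61902 / 37516 = 1.65002
The odds of unemployment at 12 months are about 1.65 times as high in the prior incarceration group.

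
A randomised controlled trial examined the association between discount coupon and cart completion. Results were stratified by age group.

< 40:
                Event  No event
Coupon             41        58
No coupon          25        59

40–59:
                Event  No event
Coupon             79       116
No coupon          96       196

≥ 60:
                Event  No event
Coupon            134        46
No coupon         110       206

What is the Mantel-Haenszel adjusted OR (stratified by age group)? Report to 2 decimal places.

OR_MH = Σ(aᵢdᵢ/nᵢ) / Σ(bᵢcᵢ/nᵢ), where nᵢ is the stratum total.
Stratum 1 (< 40): n = 183; a·d/n = 41·59/183 = 13.2186; b·c/n = 58·25/183 = 7.9235
Stratum 2 (40–59): n = 487; a·d/n = 79·196/487 = 31.7947; b·c/n = 116·96/487 = 22.8665
Stratum 3 (≥ 60): n = 496; a·d/n = 134·206/496 = 55.6532; b·c/n = 46·110/496 = 10.2016
OR_MH = (13.2186 + 31.7947 + 55.6532) / (7.9235 + 22.8665 + 10.2016) = 100.6665 / 40.9916 = 2.45578

2.46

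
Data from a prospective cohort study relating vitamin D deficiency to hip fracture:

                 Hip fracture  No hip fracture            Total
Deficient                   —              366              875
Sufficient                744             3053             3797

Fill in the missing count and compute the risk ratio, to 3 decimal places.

2.969

The missing cell is in the exposed row: 875 − 366 = 509.
So a = 509, b = 366, c = 744, d = 3053.
RR = [a/(a+b)] / [c/(c+d)] = (509/875) / (744/3797) = 0.58171/0.19594 = 2.96878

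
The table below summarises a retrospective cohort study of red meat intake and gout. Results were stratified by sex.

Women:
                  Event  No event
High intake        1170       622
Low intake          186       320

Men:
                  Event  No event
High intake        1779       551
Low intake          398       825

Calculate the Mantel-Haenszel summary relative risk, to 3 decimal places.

RR_MH = Σ(aᵢ·n₀ᵢ/nᵢ) / Σ(cᵢ·n₁ᵢ/nᵢ), with n₁ᵢ = aᵢ+bᵢ (exposed), n₀ᵢ = cᵢ+dᵢ (unexposed), nᵢ = n₁ᵢ+n₀ᵢ.
Stratum 1 (Women): n₁ = 1792, n₀ = 506, n = 2298; a·n₀/n = 1170·506/2298 = 257.6240; c·n₁/n = 186·1792/2298 = 145.0444
Stratum 2 (Men): n₁ = 2330, n₀ = 1223, n = 3553; a·n₀/n = 1779·1223/3553 = 612.3605; c·n₁/n = 398·2330/3553 = 261.0020
RR_MH = (257.6240 + 612.3605) / (145.0444 + 261.0020) = 869.9846 / 406.0464 = 2.14257

2.143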